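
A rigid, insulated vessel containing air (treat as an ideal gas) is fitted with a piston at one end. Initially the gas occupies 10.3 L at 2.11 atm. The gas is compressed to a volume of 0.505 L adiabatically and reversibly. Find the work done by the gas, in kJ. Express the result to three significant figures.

γ = 7/5 for a diatomic ideal gas.
P₂ = P₁(V₁/V₂)^γ = 2.11×(10.3/0.505)^(7/5) = 143.8 atm.
For a reversible adiabat, W_by_gas = (P₁V₁ − P₂V₂)/(γ−1).
W_by = (213800×0.0103 − 1.457×10^7×0.000505) / (2/5) = -12890 J.

W ≈ -12.9 kJ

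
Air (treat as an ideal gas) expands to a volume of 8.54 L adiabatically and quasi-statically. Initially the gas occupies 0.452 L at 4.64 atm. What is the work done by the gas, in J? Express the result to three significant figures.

W ≈ 367 J

γ = 7/5 for a diatomic ideal gas.
P₂ = P₁(V₁/V₂)^γ = 4.64×(0.452/8.54)^(7/5) = 0.0758 atm.
For a reversible adiabat, W_by_gas = (P₁V₁ − P₂V₂)/(γ−1).
W_by = (470100×0.000452 − 7680×0.00854) / (2/5) = 367.3 J.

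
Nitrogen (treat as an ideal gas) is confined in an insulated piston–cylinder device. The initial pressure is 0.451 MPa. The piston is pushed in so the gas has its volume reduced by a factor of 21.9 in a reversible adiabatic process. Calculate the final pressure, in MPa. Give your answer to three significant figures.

P₂ ≈ 33.9 MPa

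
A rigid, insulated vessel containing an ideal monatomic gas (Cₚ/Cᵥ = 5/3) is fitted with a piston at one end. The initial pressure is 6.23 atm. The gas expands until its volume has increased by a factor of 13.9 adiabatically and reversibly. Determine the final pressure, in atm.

Since PV^γ is constant along a reversible adiabat, P₂ = P₁ (V₁/V₂)^γ.
P₂ = 6.23 × (1/13.9)^(5/3) = 0.07753 atm.

P₂ ≈ 0.0775 atm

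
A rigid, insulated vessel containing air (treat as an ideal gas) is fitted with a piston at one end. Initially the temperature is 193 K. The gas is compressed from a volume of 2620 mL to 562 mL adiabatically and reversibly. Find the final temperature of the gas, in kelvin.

T₂ ≈ 357 K

Adiabatic: T₁V₁^(γ−1) = T₂V₂^(γ−1) ⇒ T₂ = T₁ (V₁/V₂)^(γ−1).
For a diatomic ideal gas γ = 7/5, so γ−1 = 2/5.
T₂ = 193 × (2620/562)^(2/5) = 357.3 K.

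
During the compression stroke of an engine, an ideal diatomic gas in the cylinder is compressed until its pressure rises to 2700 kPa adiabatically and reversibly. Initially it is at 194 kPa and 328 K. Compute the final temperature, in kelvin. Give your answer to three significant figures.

Along an adiabat T P^((1−γ)/γ) is constant, so T₂ = T₁ (P₂/P₁)^((γ−1)/γ).
For a diatomic ideal gas γ = 7/5, so (γ−1)/γ = 2/7.
T₂ = 328 × (2700/194)^(2/7) = 696 K.

T₂ ≈ 696 K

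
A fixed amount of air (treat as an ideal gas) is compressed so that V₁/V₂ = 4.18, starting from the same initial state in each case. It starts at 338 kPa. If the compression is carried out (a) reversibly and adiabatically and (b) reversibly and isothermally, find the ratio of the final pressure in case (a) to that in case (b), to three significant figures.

For a diatomic ideal gas γ = 7/5.
Isothermal: P_b = P₁(V₁/V₂) = 338×4.18.
Adiabatic: P_a = P₁(V₁/V₂)^γ = 338×4.18^(7/5).
P_a/P_b = (V₁/V₂)^(γ−1) = 4.18^(2/5) = 1.772.

P_adiabatic / P_isothermal ≈ 1.77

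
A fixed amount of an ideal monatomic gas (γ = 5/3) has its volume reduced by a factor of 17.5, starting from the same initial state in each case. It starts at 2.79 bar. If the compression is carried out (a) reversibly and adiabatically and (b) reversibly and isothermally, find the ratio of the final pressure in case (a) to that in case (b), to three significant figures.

P_adiabatic / P_isothermal ≈ 6.74

Isothermal: P_b = P₁(V₁/V₂) = 2.79×17.5.
Adiabatic: P_a = P₁(V₁/V₂)^γ = 2.79×17.5^(5/3).
P_a/P_b = (V₁/V₂)^(γ−1) = 17.5^(2/3) = 6.74.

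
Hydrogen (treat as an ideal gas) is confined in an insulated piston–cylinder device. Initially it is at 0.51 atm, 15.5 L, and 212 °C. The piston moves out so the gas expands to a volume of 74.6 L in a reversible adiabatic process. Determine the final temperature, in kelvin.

For a reversible adiabat TV^(γ−1) is constant, so T₂ = T₁ (V₁/V₂)^(γ−1).
γ = 7/5 for a diatomic ideal gas.
T₁ = 212 °C = 485.1 K.
T₂ = 485.1 × (15.5/74.6)^(2/5) = 258.8 K.

T₂ ≈ 259 K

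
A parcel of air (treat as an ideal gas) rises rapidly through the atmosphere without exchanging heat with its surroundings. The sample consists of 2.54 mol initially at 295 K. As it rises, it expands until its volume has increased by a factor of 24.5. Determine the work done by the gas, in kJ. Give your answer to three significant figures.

W ≈ 11.2 kJ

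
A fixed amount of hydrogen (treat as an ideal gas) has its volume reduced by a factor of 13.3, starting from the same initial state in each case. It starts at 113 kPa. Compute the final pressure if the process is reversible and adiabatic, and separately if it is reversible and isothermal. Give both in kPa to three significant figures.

For a diatomic ideal gas γ = 7/5.
Isothermal: P₂ = P₁(V₁/V₂) = 113×13.3 = 1503 kPa.
Adiabatic: P₂ = P₁(V₁/V₂)^γ = 113×13.3^(7/5) = 4231 kPa.

adiabatic: 4230 kPa; isothermal: 1500 kPa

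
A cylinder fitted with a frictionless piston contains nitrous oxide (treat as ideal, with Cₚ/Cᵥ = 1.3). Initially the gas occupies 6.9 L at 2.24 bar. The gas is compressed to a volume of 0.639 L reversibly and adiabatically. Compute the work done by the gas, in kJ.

P₂ = P₁(V₁/V₂)^γ = 2.24×(6.9/0.639)^(1.3) = 49.39 bar.
For a reversible adiabat, W_by_gas = (P₁V₁ − P₂V₂)/(γ−1).
W_by = (224000×0.0069 − 4.939×10^6×0.000639) / (0.3) = -5367 J.

W ≈ -5.37 kJ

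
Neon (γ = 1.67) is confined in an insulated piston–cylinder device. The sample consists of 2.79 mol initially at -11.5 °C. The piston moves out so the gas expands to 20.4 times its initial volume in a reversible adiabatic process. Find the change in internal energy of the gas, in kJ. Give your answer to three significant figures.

For a reversible adiabat TV^(γ−1) is constant, so T₂ = T₁ (V₁/V₂)^(γ−1).
T₁ = -11.5 °C = 261.6 K.
T₂ = 261.6 × (1/20.4)^(0.67) = 34.7 K.
Q = 0, so ΔU = W_on_gas = nCᵥΔT with Cᵥ = R/(γ−1) = 12.41 J/(mol·K).
ΔU = 2.79 × 12.41 × (34.7 − 261.6) = -7857 J.

ΔU ≈ -7.86 kJ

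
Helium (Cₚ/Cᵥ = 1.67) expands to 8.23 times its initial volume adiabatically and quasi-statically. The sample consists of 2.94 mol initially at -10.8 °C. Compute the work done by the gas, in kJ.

Adiabatic: T₁V₁^(γ−1) = T₂V₂^(γ−1) ⇒ T₂ = T₁ (V₁/V₂)^(γ−1).
T₁ = -10.8 °C = 262.3 K.
T₂ = 262.3 × (1/8.23)^(0.67) = 63.91 K.
Q = 0, so ΔU = W_on_gas = nCᵥΔT with Cᵥ = R/(γ−1) = 12.41 J/(mol·K).
ΔU = 2.94 × 12.41 × (63.91 − 262.3) = -7240 J.
Work done by the gas = −ΔU = 7240 J.

W ≈ 7.24 kJ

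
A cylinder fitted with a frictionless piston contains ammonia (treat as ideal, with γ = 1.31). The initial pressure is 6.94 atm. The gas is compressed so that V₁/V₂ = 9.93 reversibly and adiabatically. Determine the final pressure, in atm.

Since PV^γ is constant along a reversible adiabat, P₂ = P₁ (V₁/V₂)^γ.
P₂ = 6.94 × 9.93^(1.31) = 140.4 atm.

P₂ ≈ 140 atm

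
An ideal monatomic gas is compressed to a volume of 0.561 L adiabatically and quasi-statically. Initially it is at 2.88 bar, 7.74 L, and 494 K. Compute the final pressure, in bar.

P₂ ≈ 229 bar

Since PV^γ is constant along a reversible adiabat, P₂ = P₁ (V₁/V₂)^γ.
γ = 5/3 for a monatomic ideal gas.
P₂ = 2.88 × (7.74/0.561)^(5/3) = 228.6 bar.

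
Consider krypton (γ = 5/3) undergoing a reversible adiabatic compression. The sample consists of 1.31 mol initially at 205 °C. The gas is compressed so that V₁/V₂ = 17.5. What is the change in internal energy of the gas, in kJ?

ΔU ≈ 44.8 kJ

For a reversible adiabat TV^(γ−1) is constant, so T₂ = T₁ (V₁/V₂)^(γ−1).
T₁ = 205 °C = 478.1 K.
T₂ = 478.1 × 17.5^(2/3) = 3223 K.
Q = 0, so ΔU = W_on_gas = nCᵥΔT with Cᵥ = R/(γ−1) = 12.47 J/(mol·K).
ΔU = 1.31 × 12.47 × (3223 − 478.1) = 44840 J.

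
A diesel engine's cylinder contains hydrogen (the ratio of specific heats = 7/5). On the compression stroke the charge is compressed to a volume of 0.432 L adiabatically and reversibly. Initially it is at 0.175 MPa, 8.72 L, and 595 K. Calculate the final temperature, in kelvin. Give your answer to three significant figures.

T₂ ≈ 1980 K

For a reversible adiabat TV^(γ−1) is constant, so T₂ = T₁ (V₁/V₂)^(γ−1).
T₂ = 595 × (8.72/0.432)^(2/5) = 1979 K.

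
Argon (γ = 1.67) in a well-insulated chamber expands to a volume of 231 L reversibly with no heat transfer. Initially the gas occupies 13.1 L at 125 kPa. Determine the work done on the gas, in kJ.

W ≈ -2.09 kJ

P₂ = P₁(V₁/V₂)^γ = 125×(13.1/231)^(1.67) = 1.036 kPa.
For a reversible adiabat, W_by_gas = (P₁V₁ − P₂V₂)/(γ−1).
W_by = (125000×0.0131 − 1036×0.231) / (0.67) = 2087 J.
W_on_gas = −W_by = -2087 J.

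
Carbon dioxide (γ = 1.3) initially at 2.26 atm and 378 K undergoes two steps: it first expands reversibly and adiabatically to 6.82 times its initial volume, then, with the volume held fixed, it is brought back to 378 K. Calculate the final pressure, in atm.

Adiabatic step (PV^γ = const): P₂ = 2.26×(1/6.82)^(1.3) = 0.1863 atm; T₂ = 378×(1/6.82)^(0.3) = 212.5 K.
Isochoric: P₃ = P₂(T₃/T₂) = 0.1863 × (378/212.5) = 0.3314 atm.

P₃ ≈ 0.331 atm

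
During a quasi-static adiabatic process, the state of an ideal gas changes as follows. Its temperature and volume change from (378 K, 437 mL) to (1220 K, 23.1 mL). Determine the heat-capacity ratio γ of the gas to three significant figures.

γ ≈ 1.40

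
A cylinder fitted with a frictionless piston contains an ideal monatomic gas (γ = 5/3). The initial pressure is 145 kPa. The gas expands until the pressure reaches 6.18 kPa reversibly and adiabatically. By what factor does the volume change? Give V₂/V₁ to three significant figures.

From PV^γ = const, V₂/V₁ = (P₁/P₂)^(1/γ).
V₂/V₁ = (145/6.18)^(3/5) = 6.641.

V₂/V₁ ≈ 6.64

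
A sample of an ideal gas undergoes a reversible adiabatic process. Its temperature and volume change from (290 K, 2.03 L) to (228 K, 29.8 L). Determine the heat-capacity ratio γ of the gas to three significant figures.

TV^(γ−1) = const ⇒ γ − 1 = ln(T₂/T₁) / ln(V₁/V₂).
γ = 1 + ln(228/290) / ln(2.03/29.8) = 1.09.

γ ≈ 1.09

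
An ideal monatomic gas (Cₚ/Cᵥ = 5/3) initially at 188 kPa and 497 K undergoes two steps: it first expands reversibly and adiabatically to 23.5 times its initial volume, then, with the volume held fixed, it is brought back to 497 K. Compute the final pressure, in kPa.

Adiabatic step (PV^γ = const): P₂ = 188×(1/23.5)^(5/3) = 0.9751 kPa; T₂ = 497×(1/23.5)^(2/3) = 60.58 K.
Isochoric: P₃ = P₂(T₃/T₂) = 0.9751 × (497/60.58) = 8 kPa.

P₃ ≈ 8.00 kPa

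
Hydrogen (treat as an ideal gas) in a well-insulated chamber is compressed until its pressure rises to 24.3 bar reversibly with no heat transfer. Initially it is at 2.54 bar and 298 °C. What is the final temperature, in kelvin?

Along an adiabat T P^((1−γ)/γ) is constant, so T₂ = T₁ (P₂/P₁)^((γ−1)/γ).
For a diatomic ideal gas γ = 7/5, so (γ−1)/γ = 2/7.
T₁ = 298 °C = 571.1 K.
T₂ = 571.1 × (24.3/2.54)^(2/7) = 1089 K.

T₂ ≈ 1090 K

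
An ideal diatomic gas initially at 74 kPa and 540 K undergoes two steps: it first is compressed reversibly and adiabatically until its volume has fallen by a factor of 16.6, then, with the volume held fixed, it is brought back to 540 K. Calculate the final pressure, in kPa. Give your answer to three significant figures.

P₃ ≈ 1230 kPa

For a diatomic ideal gas γ = 7/5.
Adiabatic step (PV^γ = const): P₂ = 74×16.6^(7/5) = 3779 kPa; T₂ = 540×16.6^(2/5) = 1661 K.
Isochoric: P₃ = P₂(T₃/T₂) = 3779 × (540/1661) = 1228 kPa.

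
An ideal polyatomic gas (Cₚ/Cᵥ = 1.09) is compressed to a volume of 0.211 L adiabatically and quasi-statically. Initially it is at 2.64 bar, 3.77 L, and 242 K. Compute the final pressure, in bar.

P₂ ≈ 61.1 bar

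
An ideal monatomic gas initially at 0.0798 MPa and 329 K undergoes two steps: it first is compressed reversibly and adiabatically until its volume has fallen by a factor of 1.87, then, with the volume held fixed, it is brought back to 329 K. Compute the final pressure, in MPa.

P₃ ≈ 0.149 MPa

For a monatomic ideal gas γ = 5/3.
Adiabatic step (PV^γ = const): P₂ = 0.0798×1.87^(5/3) = 0.2265 MPa; T₂ = 329×1.87^(2/3) = 499.4 K.
Isochoric: P₃ = P₂(T₃/T₂) = 0.2265 × (329/499.4) = 0.1492 MPa.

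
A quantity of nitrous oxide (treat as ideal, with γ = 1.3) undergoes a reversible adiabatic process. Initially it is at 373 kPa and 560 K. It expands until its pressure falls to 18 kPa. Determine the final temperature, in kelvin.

T₂ ≈ 278 K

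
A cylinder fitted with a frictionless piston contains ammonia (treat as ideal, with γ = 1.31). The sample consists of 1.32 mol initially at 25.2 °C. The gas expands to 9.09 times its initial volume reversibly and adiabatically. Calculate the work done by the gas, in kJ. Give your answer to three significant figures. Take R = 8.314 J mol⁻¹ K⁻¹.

Adiabatic: T₁V₁^(γ−1) = T₂V₂^(γ−1) ⇒ T₂ = T₁ (V₁/V₂)^(γ−1).
T₁ = 25.2 °C = 298.3 K.
T₂ = 298.3 × (1/9.09)^(0.31) = 150.5 K.
Q = 0, so ΔU = W_on_gas = nCᵥΔT with Cᵥ = R/(γ−1) = 26.82 J/(mol·K).
ΔU = 1.32 × 26.82 × (150.5 − 298.3) = -5234 J.
Work done by the gas = −ΔU = 5234 J.

W ≈ 5.23 kJ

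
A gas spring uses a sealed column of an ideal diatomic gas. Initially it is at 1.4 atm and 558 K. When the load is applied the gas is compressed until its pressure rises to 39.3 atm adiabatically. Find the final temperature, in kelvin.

Along an adiabat T P^((1−γ)/γ) is constant, so T₂ = T₁ (P₂/P₁)^((γ−1)/γ).
For a diatomic ideal gas γ = 7/5, so (γ−1)/γ = 2/7.
T₂ = 558 × (39.3/1.4)^(2/7) = 1447 K.

T₂ ≈ 1450 K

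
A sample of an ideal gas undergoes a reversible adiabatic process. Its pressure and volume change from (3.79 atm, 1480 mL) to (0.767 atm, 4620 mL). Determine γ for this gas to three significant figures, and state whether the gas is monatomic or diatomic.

PV^γ = const ⇒ γ = ln(P₂/P₁) / ln(V₁/V₂).
γ = ln(0.767/3.79) / ln(1480/4620) = 1.403.
γ ≈ 1.40 is close to 7/5, so the gas is diatomic.

γ ≈ 1.40; diatomic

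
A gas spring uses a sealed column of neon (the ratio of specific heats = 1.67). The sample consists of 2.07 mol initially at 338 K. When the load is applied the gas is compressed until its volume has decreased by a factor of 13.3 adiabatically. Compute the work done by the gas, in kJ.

W ≈ -40.5 kJ

For a reversible adiabat TV^(γ−1) is constant, so T₂ = T₁ (V₁/V₂)^(γ−1).
T₂ = 338 × 13.3^(0.67) = 1914 K.
Q = 0, so ΔU = W_on_gas = nCᵥΔT with Cᵥ = R/(γ−1) = 12.41 J/(mol·K).
ΔU = 2.07 × 12.41 × (1914 − 338) = 40480 J.
Work done by the gas = −ΔU = -40480 J.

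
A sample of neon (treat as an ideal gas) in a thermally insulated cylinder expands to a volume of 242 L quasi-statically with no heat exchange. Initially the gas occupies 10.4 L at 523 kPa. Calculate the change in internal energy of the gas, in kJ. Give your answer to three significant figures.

ΔU ≈ -7.16 kJ

γ = 5/3 for a monatomic ideal gas.
P₂ = P₁(V₁/V₂)^γ = 523×(10.4/242)^(5/3) = 2.758 kPa.
For a reversible adiabat, W_by_gas = (P₁V₁ − P₂V₂)/(γ−1).
W_by = (523000×0.0104 − 2758×0.242) / (2/3) = 7158 J.
Q = 0 ⇒ ΔU = −W_by = -7158 J.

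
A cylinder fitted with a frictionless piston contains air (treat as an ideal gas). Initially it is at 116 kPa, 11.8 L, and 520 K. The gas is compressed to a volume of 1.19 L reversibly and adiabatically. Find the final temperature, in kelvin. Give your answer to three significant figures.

T₂ ≈ 1300 K

For a reversible adiabat TV^(γ−1) is constant, so T₂ = T₁ (V₁/V₂)^(γ−1).
γ = 7/5 for a diatomic ideal gas.
T₂ = 520 × (11.8/1.19)^(2/5) = 1302 K.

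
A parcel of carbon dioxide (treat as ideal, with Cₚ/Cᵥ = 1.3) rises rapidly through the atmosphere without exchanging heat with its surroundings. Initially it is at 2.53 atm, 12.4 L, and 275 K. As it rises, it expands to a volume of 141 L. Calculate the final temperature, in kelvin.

Adiabatic: T₁V₁^(γ−1) = T₂V₂^(γ−1) ⇒ T₂ = T₁ (V₁/V₂)^(γ−1).
T₂ = 275 × (12.4/141)^(0.3) = 132.6 K.

T₂ ≈ 133 K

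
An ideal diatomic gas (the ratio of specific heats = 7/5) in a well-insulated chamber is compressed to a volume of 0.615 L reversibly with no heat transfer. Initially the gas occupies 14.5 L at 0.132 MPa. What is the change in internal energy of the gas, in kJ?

ΔU ≈ 12.2 kJ

P₂ = P₁(V₁/V₂)^γ = 0.132×(14.5/0.615)^(7/5) = 11.02 MPa.
For a reversible adiabat, W_by_gas = (P₁V₁ − P₂V₂)/(γ−1).
W_by = (132000×0.0145 − 1.102×10^7×0.000615) / (2/5) = -12150 J.
Q = 0 ⇒ ΔU = −W_by = 12150 J.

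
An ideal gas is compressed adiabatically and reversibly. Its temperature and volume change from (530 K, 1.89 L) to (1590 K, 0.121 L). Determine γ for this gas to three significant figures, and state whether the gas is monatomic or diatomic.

γ ≈ 1.40; diatomic

TV^(γ−1) = const ⇒ γ − 1 = ln(T₂/T₁) / ln(V₁/V₂).
γ = 1 + ln(1590/530) / ln(1.89/0.121) = 1.4.
γ ≈ 1.40 is close to 7/5, so the gas is diatomic.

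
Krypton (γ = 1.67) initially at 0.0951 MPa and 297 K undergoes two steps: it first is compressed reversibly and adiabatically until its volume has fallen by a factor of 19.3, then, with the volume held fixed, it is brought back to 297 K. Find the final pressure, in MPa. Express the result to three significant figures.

Adiabatic step (PV^γ = const): P₂ = 0.0951×19.3^(1.67) = 13.34 MPa; T₂ = 297×19.3^(0.67) = 2158 K.
Isochoric: P₃ = P₂(T₃/T₂) = 13.34 × (297/2158) = 1.835 MPa.

P₃ ≈ 1.84 MPa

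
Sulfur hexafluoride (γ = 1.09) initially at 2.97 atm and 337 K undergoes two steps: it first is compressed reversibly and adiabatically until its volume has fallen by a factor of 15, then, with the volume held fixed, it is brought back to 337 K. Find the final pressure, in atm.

P₃ ≈ 44.5 atm

Adiabatic step (PV^γ = const): P₂ = 2.97×15^(1.09) = 56.85 atm; T₂ = 337×15^(0.09) = 430 K.
Isochoric: P₃ = P₂(T₃/T₂) = 56.85 × (337/430) = 44.55 atm.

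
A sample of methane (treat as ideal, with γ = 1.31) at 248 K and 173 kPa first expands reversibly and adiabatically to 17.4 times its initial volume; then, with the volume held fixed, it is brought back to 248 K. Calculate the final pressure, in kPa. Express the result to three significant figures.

P₃ ≈ 9.94 kPa

Adiabatic step (PV^γ = const): P₂ = 173×(1/17.4)^(1.31) = 4.101 kPa; T₂ = 248×(1/17.4)^(0.31) = 102.3 K.
Isochoric: P₃ = P₂(T₃/T₂) = 4.101 × (248/102.3) = 9.943 kPa.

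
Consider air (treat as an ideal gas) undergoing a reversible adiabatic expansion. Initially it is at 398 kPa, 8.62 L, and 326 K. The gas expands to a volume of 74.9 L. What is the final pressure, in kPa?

P₂ ≈ 19.3 kPa

Adiabatic: P₁V₁^γ = P₂V₂^γ ⇒ P₂ = P₁ (V₁/V₂)^γ.
γ = 7/5 for a diatomic ideal gas.
P₂ = 398 × (8.62/74.9)^(7/5) = 19.29 kPa.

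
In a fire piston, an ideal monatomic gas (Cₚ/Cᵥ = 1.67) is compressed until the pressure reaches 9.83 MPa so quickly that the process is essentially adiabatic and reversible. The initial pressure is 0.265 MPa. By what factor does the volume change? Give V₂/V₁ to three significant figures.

V₂/V₁ ≈ 0.115

From PV^γ = const, V₂/V₁ = (P₁/P₂)^(1/γ).
V₂/V₁ = (0.265/9.83)^(0.599) = 0.1149.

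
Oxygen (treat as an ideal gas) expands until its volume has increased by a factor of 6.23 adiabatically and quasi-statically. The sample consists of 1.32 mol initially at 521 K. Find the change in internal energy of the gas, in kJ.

ΔU ≈ -7.42 kJ

Adiabatic: T₁V₁^(γ−1) = T₂V₂^(γ−1) ⇒ T₂ = T₁ (V₁/V₂)^(γ−1).
γ = 7/5 for a diatomic ideal gas, so γ−1 = 2/5.
T₂ = 521 × (1/6.23)^(2/5) = 250.6 K.
Q = 0, so ΔU = W_on_gas = nCᵥΔT with Cᵥ = R/(γ−1) = 20.79 J/(mol·K).
ΔU = 1.32 × 20.79 × (250.6 − 521) = -7418 J.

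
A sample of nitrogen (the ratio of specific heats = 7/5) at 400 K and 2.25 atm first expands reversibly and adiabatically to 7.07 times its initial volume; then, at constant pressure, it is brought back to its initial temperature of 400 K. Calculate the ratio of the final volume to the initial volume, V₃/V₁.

Adiabatic step: V₂/V₁ = 7.07; T₂ = T₁·(1/7.07)^(2/5) = 182.9 K.
Isobaric step: V₃/V₂ = T₃/T₂ = 400/182.9.
V₃/V₁ = (V₂/V₁)(V₃/V₂) = 7.07 × (400/182.9) = 15.46.

V₃/V₁ ≈ 15.5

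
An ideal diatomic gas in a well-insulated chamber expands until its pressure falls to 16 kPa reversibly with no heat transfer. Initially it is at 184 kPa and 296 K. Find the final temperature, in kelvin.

T₂ ≈ 147 K

Adiabatic: T₂/T₁ = (P₂/P₁)^((γ−1)/γ).
For a diatomic ideal gas γ = 7/5, so (γ−1)/γ = 2/7.
T₂ = 296 × (16/184)^(2/7) = 147.3 K.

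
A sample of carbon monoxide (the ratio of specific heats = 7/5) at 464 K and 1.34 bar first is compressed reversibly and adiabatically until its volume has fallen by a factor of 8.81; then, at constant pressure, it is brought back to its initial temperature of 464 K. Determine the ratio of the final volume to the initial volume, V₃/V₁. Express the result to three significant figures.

V₃/V₁ ≈ 0.0475

Adiabatic step: V₂/V₁ = 0.1135; T₂ = T₁·8.81^(2/5) = 1108 K.
Isobaric step: V₃/V₂ = T₃/T₂ = 464/1108.
V₃/V₁ = (V₂/V₁)(V₃/V₂) = 0.1135 × (464/1108) = 0.04754.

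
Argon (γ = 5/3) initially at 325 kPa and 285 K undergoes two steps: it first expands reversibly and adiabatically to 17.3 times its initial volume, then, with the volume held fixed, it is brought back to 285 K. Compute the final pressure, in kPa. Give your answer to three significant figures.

Adiabatic step (PV^γ = const): P₂ = 325×(1/17.3)^(5/3) = 2.808 kPa; T₂ = 285×(1/17.3)^(2/3) = 42.61 K.
Isochoric: P₃ = P₂(T₃/T₂) = 2.808 × (285/42.61) = 18.79 kPa.

P₃ ≈ 18.8 kPa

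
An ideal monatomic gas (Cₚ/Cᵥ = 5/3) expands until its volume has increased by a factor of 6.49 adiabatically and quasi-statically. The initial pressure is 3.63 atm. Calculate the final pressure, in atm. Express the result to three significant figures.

Adiabatic: P₁V₁^γ = P₂V₂^γ ⇒ P₂ = P₁ (V₁/V₂)^γ.
P₂ = 3.63 × (1/6.49)^(5/3) = 0.1608 atm.

P₂ ≈ 0.161 atm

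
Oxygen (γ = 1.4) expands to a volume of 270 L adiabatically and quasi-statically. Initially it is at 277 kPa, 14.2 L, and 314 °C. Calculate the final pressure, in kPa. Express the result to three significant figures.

P₂ ≈ 4.49 kPa

Since PV^γ is constant along a reversible adiabat, P₂ = P₁ (V₁/V₂)^γ.
P₂ = 277 × (14.2/270)^(1.4) = 4.485 kPa.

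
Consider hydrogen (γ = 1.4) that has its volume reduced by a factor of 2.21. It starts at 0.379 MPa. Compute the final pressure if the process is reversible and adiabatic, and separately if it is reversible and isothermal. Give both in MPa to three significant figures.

adiabatic: 1.15 MPa; isothermal: 0.838 MPa

Isothermal: P₂ = P₁(V₁/V₂) = 0.379×2.21 = 0.8376 MPa.
Adiabatic: P₂ = P₁(V₁/V₂)^γ = 0.379×2.21^(1.4) = 1.15 MPa.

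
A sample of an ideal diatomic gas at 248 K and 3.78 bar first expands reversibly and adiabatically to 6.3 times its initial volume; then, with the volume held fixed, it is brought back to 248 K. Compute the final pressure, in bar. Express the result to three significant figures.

For a diatomic ideal gas γ = 7/5.
Adiabatic step (PV^γ = const): P₂ = 3.78×(1/6.3)^(7/5) = 0.2874 bar; T₂ = 248×(1/6.3)^(2/5) = 118.8 K.
Isochoric: P₃ = P₂(T₃/T₂) = 0.2874 × (248/118.8) = 0.6 bar.

P₃ ≈ 0.600 bar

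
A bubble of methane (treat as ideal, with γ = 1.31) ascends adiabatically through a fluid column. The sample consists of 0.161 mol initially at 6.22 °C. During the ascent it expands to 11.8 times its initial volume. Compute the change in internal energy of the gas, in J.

ΔU ≈ -645 J

For a reversible adiabat TV^(γ−1) is constant, so T₂ = T₁ (V₁/V₂)^(γ−1).
T₁ = 6.22 °C = 279.4 K.
T₂ = 279.4 × (1/11.8)^(0.31) = 130 K.
Q = 0, so ΔU = W_on_gas = nCᵥΔT with Cᵥ = R/(γ−1) = 26.82 J/(mol·K).
ΔU = 0.161 × 26.82 × (130 − 279.4) = -645 J.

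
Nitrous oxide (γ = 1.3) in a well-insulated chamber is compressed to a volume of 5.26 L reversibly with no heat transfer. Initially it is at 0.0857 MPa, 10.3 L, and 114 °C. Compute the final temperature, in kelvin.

T₂ ≈ 474 K

Adiabatic: T₁V₁^(γ−1) = T₂V₂^(γ−1) ⇒ T₂ = T₁ (V₁/V₂)^(γ−1).
T₁ = 114 °C = 387.1 K.
T₂ = 387.1 × (10.3/5.26)^(0.3) = 473.6 K.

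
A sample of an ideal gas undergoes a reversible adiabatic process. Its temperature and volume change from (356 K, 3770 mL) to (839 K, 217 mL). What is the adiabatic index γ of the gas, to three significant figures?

TV^(γ−1) = const ⇒ γ − 1 = ln(T₂/T₁) / ln(V₁/V₂).
γ = 1 + ln(839/356) / ln(3770/217) = 1.3.

γ ≈ 1.30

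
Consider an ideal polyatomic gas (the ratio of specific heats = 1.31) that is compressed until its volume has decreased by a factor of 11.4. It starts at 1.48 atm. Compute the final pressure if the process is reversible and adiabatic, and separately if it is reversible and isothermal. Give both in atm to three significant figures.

Isothermal: P₂ = P₁(V₁/V₂) = 1.48×11.4 = 16.87 atm.
Adiabatic: P₂ = P₁(V₁/V₂)^γ = 1.48×11.4^(1.31) = 35.88 atm.

adiabatic: 35.9 atm; isothermal: 16.9 atm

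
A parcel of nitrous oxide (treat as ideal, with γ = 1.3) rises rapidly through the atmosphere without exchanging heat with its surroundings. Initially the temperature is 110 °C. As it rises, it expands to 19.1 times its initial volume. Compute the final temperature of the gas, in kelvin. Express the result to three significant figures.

T₂ ≈ 158 K

Adiabatic: T₁V₁^(γ−1) = T₂V₂^(γ−1) ⇒ T₂ = T₁ (V₁/V₂)^(γ−1).
T₁ = 110 °C = 383.1 K.
T₂ = 383.1 × (1/19.1)^(0.3) = 158.1 K.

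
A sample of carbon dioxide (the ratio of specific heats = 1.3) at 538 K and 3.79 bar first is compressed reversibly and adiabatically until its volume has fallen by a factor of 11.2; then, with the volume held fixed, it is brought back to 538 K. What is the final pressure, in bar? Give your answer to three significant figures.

P₃ ≈ 42.4 bar

Adiabatic step (PV^γ = const): P₂ = 3.79×11.2^(1.3) = 87.62 bar; T₂ = 538×11.2^(0.3) = 1111 K.
Isochoric: P₃ = P₂(T₃/T₂) = 87.62 × (538/1111) = 42.45 bar.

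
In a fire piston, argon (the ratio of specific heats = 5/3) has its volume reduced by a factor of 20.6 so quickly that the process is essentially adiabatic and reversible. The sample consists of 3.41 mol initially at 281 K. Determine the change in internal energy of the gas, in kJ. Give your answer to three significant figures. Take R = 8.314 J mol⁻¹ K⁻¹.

Adiabatic: T₁V₁^(γ−1) = T₂V₂^(γ−1) ⇒ T₂ = T₁ (V₁/V₂)^(γ−1).
T₂ = 281 × 20.6^(2/3) = 2112 K.
Q = 0, so ΔU = W_on_gas = nCᵥΔT with Cᵥ = R/(γ−1) = 12.47 J/(mol·K).
ΔU = 3.41 × 12.47 × (2112 − 281) = 77850 J.

ΔU ≈ 77.8 kJ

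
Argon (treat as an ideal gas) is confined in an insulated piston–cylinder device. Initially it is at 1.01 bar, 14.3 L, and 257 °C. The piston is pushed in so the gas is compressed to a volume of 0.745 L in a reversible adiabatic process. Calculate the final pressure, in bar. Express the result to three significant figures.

P₂ ≈ 139 bar

Since PV^γ is constant along a reversible adiabat, P₂ = P₁ (V₁/V₂)^γ.
γ = 5/3 for a monatomic ideal gas.
P₂ = 1.01 × (14.3/0.745)^(5/3) = 139 bar.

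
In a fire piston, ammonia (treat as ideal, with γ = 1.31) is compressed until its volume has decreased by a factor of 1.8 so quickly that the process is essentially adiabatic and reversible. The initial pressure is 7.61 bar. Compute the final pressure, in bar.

P₂ ≈ 16.4 bar

Since PV^γ is constant along a reversible adiabat, P₂ = P₁ (V₁/V₂)^γ.
P₂ = 7.61 × 1.8^(1.31) = 16.44 bar.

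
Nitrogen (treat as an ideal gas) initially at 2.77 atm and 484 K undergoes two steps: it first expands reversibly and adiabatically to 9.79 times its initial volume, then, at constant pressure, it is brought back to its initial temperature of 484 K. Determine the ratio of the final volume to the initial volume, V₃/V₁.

V₃/V₁ ≈ 24.4

For a diatomic ideal gas γ = 7/5.
Adiabatic step: V₂/V₁ = 9.79; T₂ = T₁·(1/9.79)^(2/5) = 194.3 K.
Isobaric step: V₃/V₂ = T₃/T₂ = 484/194.3.
V₃/V₁ = (V₂/V₁)(V₃/V₂) = 9.79 × (484/194.3) = 24.38.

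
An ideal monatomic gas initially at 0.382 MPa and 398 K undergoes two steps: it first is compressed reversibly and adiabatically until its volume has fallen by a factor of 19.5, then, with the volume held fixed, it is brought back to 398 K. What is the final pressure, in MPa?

P₃ ≈ 7.45 MPa

For a monatomic ideal gas γ = 5/3.
Adiabatic step (PV^γ = const): P₂ = 0.382×19.5^(5/3) = 53.97 MPa; T₂ = 398×19.5^(2/3) = 2883 K.
Isochoric: P₃ = P₂(T₃/T₂) = 53.97 × (398/2883) = 7.449 MPa.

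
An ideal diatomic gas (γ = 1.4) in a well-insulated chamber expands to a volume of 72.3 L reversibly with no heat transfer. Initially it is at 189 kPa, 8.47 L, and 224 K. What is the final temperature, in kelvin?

Adiabatic: T₁V₁^(γ−1) = T₂V₂^(γ−1) ⇒ T₂ = T₁ (V₁/V₂)^(γ−1).
T₂ = 224 × (8.47/72.3)^(0.4) = 95 K.

T₂ ≈ 95.0 K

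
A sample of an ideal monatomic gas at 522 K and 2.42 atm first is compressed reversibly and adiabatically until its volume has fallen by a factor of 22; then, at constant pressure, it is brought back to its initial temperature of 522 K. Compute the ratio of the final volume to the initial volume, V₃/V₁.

For a monatomic ideal gas γ = 5/3.
Adiabatic step: V₂/V₁ = 0.04545; T₂ = T₁·22^(2/3) = 4098 K.
Isobaric step: V₃/V₂ = T₃/T₂ = 522/4098.
V₃/V₁ = (V₂/V₁)(V₃/V₂) = 0.04545 × (522/4098) = 0.005789.

V₃/V₁ ≈ 0.00579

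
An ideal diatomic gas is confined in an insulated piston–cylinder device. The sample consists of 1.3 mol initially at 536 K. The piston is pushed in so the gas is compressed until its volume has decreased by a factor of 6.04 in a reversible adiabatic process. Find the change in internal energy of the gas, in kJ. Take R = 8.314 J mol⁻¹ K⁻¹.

Adiabatic: T₁V₁^(γ−1) = T₂V₂^(γ−1) ⇒ T₂ = T₁ (V₁/V₂)^(γ−1).
γ = 7/5 for a diatomic ideal gas, so γ−1 = 2/5.
T₂ = 536 × 6.04^(2/5) = 1100 K.
Q = 0, so ΔU = W_on_gas = nCᵥΔT with Cᵥ = R/(γ−1) = 20.79 J/(mol·K).
ΔU = 1.3 × 20.79 × (1100 − 536) = 15250 J.

ΔU ≈ 15.3 kJ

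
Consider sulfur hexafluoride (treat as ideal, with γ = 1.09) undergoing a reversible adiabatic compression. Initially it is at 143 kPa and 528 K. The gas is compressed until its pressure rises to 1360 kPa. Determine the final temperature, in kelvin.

Adiabatic: T₂/T₁ = (P₂/P₁)^((γ−1)/γ).
T₂ = 528 × (1360/143)^(0.0826) = 635.9 K.

T₂ ≈ 636 K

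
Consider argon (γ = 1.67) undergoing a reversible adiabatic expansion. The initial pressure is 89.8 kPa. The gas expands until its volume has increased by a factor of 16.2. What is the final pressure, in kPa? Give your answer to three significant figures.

P₂ ≈ 0.858 kPa

Adiabatic: P₁V₁^γ = P₂V₂^γ ⇒ P₂ = P₁ (V₁/V₂)^γ.
P₂ = 89.8 × (1/16.2)^(1.67) = 0.8578 kPa.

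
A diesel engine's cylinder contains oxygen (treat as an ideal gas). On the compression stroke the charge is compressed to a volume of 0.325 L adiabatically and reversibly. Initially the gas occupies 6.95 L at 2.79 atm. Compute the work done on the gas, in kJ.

γ = 7/5 for a diatomic ideal gas.
P₂ = P₁(V₁/V₂)^γ = 2.79×(6.95/0.325)^(7/5) = 203.1 atm.
For a reversible adiabat, W_by_gas = (P₁V₁ − P₂V₂)/(γ−1).
W_by = (282700×0.00695 − 2.058×10^7×0.000325) / (2/5) = -11810 J.
W_on_gas = −W_by = 11810 J.

W ≈ 11.8 kJ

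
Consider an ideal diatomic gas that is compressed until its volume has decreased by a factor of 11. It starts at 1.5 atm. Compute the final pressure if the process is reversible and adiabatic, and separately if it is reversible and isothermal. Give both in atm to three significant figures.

adiabatic: 43.1 atm; isothermal: 16.5 atm

For a diatomic ideal gas γ = 7/5.
Isothermal: P₂ = P₁(V₁/V₂) = 1.5×11 = 16.5 atm.
Adiabatic: P₂ = P₁(V₁/V₂)^γ = 1.5×11^(7/5) = 43.06 atm.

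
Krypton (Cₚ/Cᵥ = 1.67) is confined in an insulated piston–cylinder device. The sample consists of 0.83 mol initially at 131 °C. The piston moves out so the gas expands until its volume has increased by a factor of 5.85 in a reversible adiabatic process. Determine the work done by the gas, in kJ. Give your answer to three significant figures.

Adiabatic: T₁V₁^(γ−1) = T₂V₂^(γ−1) ⇒ T₂ = T₁ (V₁/V₂)^(γ−1).
T₁ = 131 °C = 404.1 K.
T₂ = 404.1 × (1/5.85)^(0.67) = 123.8 K.
Q = 0, so ΔU = W_on_gas = nCᵥΔT with Cᵥ = R/(γ−1) = 12.41 J/(mol·K).
ΔU = 0.83 × 12.41 × (123.8 − 404.1) = -2888 J.
Work done by the gas = −ΔU = 2888 J.

W ≈ 2.89 kJ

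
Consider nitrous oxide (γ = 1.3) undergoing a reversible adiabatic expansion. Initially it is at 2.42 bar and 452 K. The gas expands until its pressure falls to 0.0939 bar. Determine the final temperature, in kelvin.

T₂ ≈ 214 K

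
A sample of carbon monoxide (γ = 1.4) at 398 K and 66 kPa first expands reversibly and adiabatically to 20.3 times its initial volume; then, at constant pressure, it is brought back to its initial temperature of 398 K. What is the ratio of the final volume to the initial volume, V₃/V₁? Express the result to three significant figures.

Adiabatic step: V₂/V₁ = 20.3; T₂ = T₁·(1/20.3)^(0.4) = 119.4 K.
Isobaric step: V₃/V₂ = T₃/T₂ = 398/119.4.
V₃/V₁ = (V₂/V₁)(V₃/V₂) = 20.3 × (398/119.4) = 67.69.

V₃/V₁ ≈ 67.7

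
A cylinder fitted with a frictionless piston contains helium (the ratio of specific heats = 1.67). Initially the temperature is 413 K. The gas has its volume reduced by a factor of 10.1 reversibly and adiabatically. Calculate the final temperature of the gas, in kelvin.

T₂ ≈ 1940 K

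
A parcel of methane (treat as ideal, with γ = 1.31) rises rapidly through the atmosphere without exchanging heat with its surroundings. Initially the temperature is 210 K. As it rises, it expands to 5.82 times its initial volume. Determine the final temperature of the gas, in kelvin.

T₂ ≈ 122 K

For a reversible adiabat TV^(γ−1) is constant, so T₂ = T₁ (V₁/V₂)^(γ−1).
T₂ = 210 × (1/5.82)^(0.31) = 121.6 K.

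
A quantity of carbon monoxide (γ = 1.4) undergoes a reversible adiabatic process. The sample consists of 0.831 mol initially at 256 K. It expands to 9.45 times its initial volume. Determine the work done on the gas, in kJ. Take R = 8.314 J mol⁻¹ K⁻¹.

W ≈ -2.62 kJ

For a reversible adiabat TV^(γ−1) is constant, so T₂ = T₁ (V₁/V₂)^(γ−1).
T₂ = 256 × (1/9.45)^(0.4) = 104.2 K.
Q = 0, so ΔU = W_on_gas = nCᵥΔT with Cᵥ = R/(γ−1) = 20.79 J/(mol·K).
ΔU = 0.831 × 20.79 × (104.2 − 256) = -2621 J.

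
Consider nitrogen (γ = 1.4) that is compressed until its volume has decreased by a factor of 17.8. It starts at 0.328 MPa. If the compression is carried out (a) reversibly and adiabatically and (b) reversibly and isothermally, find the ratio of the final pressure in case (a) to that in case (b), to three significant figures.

Isothermal: P_b = P₁(V₁/V₂) = 0.328×17.8.
Adiabatic: P_a = P₁(V₁/V₂)^γ = 0.328×17.8^(1.4).
P_a/P_b = (V₁/V₂)^(γ−1) = 17.8^(0.4) = 3.164.

P_adiabatic / P_isothermal ≈ 3.16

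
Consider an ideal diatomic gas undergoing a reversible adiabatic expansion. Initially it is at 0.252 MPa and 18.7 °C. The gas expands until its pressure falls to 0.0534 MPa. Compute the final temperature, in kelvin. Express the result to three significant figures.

Adiabatic: T₂/T₁ = (P₂/P₁)^((γ−1)/γ).
For a diatomic ideal gas γ = 7/5, so (γ−1)/γ = 2/7.
T₁ = 18.7 °C = 291.8 K.
T₂ = 291.8 × (0.0534/0.252)^(2/7) = 187.3 K.

T₂ ≈ 187 K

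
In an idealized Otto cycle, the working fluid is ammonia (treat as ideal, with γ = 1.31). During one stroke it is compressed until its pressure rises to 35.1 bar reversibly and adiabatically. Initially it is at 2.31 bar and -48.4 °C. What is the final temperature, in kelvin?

T₂ ≈ 428 K

Adiabatic: T₂/T₁ = (P₂/P₁)^((γ−1)/γ).
T₁ = -48.4 °C = 224.7 K.
T₂ = 224.7 × (35.1/2.31)^(0.237) = 427.9 K.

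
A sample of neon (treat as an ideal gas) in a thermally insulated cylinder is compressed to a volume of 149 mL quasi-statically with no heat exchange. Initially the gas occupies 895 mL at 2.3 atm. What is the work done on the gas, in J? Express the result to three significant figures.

γ = 5/3 for a monatomic ideal gas.
P₂ = P₁(V₁/V₂)^γ = 2.3×(895/149)^(5/3) = 45.65 atm.
For a reversible adiabat, W_by_gas = (P₁V₁ − P₂V₂)/(γ−1).
W_by = (233000×0.000895 − 4.626×10^6×0.000149) / (2/3) = -721 J.
W_on_gas = −W_by = 721 J.

W ≈ 721 J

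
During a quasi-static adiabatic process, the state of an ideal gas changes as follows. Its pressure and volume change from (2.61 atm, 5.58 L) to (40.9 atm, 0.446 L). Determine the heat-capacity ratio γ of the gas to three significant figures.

PV^γ = const ⇒ γ = ln(P₂/P₁) / ln(V₁/V₂).
γ = ln(40.9/2.61) / ln(5.58/0.446) = 1.089.

γ ≈ 1.09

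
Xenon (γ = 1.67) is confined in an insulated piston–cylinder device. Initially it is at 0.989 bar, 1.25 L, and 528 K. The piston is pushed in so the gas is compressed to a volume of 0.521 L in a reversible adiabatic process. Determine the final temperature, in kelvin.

T₂ ≈ 949 K

For a reversible adiabat TV^(γ−1) is constant, so T₂ = T₁ (V₁/V₂)^(γ−1).
T₂ = 528 × (1.25/0.521)^(0.67) = 949 K.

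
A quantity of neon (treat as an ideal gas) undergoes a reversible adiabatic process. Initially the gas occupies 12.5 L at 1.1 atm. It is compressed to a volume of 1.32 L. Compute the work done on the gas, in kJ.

W ≈ 7.26 kJ

γ = 5/3 for a monatomic ideal gas.
P₂ = P₁(V₁/V₂)^γ = 1.1×(12.5/1.32)^(5/3) = 46.63 atm.
For a reversible adiabat, W_by_gas = (P₁V₁ − P₂V₂)/(γ−1).
W_by = (111500×0.0125 − 4.724×10^6×0.00132) / (2/3) = -7264 J.
W_on_gas = −W_by = 7264 J.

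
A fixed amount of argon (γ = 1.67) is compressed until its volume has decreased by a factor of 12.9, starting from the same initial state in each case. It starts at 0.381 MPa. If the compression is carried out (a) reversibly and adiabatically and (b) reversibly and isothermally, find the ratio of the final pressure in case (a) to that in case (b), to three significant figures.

P_adiabatic / P_isothermal ≈ 5.55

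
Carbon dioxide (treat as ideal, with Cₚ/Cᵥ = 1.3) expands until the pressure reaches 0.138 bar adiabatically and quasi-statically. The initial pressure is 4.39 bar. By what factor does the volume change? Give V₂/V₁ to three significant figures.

V₂/V₁ ≈ 14.3

From PV^γ = const, V₂/V₁ = (P₁/P₂)^(1/γ).
V₂/V₁ = (4.39/0.138)^(0.769) = 14.32.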